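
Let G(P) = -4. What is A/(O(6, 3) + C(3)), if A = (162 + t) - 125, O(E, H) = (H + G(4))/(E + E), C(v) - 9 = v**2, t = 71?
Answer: 1296/215 ≈ 6.0279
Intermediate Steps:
C(v) = 9 + v**2
O(E, H) = (-4 + H)/(2*E) (O(E, H) = (H - 4)/(E + E) = (-4 + H)/((2*E)) = (-4 + H)*(1/(2*E)) = (-4 + H)/(2*E))
A = 108 (A = (162 + 71) - 125 = 233 - 125 = 108)
A/(O(6, 3) + C(3)) = 108/((1/2)*(-4 + 3)/6 + (9 + 3**2)) = 108/((1/2)*(1/6)*(-1) + (9 + 9)) = 108/(-1/12 + 18) = 108/(215/12) = (12/215)*108 = 1296/215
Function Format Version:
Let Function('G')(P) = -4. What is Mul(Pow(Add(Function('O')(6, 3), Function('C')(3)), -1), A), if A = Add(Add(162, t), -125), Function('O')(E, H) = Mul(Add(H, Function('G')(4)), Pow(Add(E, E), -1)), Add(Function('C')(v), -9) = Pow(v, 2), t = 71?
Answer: Rational(1296, 215) ≈ 6.0279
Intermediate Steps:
Function('C')(v) = Add(9, Pow(v, 2))
Function('O')(E, H) = Mul(Rational(1, 2), Pow(E, -1), Add(-4, H)) (Function('O')(E, H) = Mul(Add(H, -4), Pow(Add(E, E), -1)) = Mul(Add(-4, H), Pow(Mul(2, E), -1)) = Mul(Add(-4, H), Mul(Rational(1, 2), Pow(E, -1))) = Mul(Rational(1, 2), Pow(E, -1), Add(-4, H)))
A = 108 (A = Add(Add(162, 71), -125) = Add(233, -125) = 108)
Mul(Pow(Add(Function('O')(6, 3), Function('C')(3)), -1), A) = Mul(Pow(Add(Mul(Rational(1, 2), Pow(6, -1), Add(-4, 3)), Add(9, Pow(3, 2))), -1), 108) = Mul(Pow(Add(Mul(Rational(1, 2), Rational(1, 6), -1), Add(9, 9)), -1), 108) = Mul(Pow(Add(Rational(-1, 12), 18), -1), 108) = Mul(Pow(Rational(215, 12), -1), 108) = Mul(Rational(12, 215), 108) = Rational(1296, 215)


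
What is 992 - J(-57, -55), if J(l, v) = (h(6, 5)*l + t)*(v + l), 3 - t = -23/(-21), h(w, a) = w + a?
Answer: -207056/3 ≈ -69019.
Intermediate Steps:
h(w, a) = a + w
t = 40/21 (t = 3 - (-23)/(-21) = 3 - (-23)*(-1)/21 = 3 - 1*23/21 = 3 - 23/21 = 40/21 ≈ 1.9048)
J(l, v) = (40/21 + 11*l)*(l + v) (J(l, v) = ((5 + 6)*l + 40/21)*(v + l) = (11*l + 40/21)*(l + v) = (40/21 + 11*l)*(l + v))
992 - J(-57, -55) = 992 - (11*(-57)² + (40/21)*(-57) + (40/21)*(-55) + 11*(-57)*(-55)) = 992 - (11*3249 - 760/7 - 2200/21 + 34485) = 992 - (35739 - 760/7 - 2200/21 + 34485) = 992 - 1*210032/3 = 992 - 210032/3 = -207056/3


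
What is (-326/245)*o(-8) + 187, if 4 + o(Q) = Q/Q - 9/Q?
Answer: 37141/196 ≈ 189.49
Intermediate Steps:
o(Q) = -3 - 9/Q (o(Q) = -4 + (Q/Q - 9/Q) = -4 + (1 - 9/Q) = -3 - 9/Q)
(-326/245)*o(-8) + 187 = (-326/245)*(-3 - 9/(-8)) + 187 = (-326*1/245)*(-3 - 9*(-⅛)) + 187 = -326*(-3 + 9/8)/245 + 187 = -326/245*(-15/8) + 187 = 489/196 + 187 = 37141/196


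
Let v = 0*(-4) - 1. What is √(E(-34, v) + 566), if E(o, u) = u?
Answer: √565 ≈ 23.770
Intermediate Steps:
v = -1 (v = 0 - 1 = -1)
√(E(-34, v) + 566) = √(-1 + 566) = √565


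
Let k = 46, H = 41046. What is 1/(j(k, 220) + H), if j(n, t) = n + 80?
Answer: 1/41172 ≈ 2.4288e-5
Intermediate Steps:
j(n, t) = 80 + n
1/(j(k, 220) + H) = 1/((80 + 46) + 41046) = 1/(126 + 41046) = 1/41172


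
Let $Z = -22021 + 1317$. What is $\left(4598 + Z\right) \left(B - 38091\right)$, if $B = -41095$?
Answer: $1275369716$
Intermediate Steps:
$Z = -20704$
$\left(4598 + Z\right) \left(B - 38091\right) = \left(4598 - 20704\right) \left(-41095 - 38091\right) = \left(-16106\right) \left(-79186\right) = 1275369716$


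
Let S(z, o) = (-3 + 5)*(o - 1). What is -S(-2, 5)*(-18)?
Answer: 144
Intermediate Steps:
S(z, o) = -2 + 2*o (S(z, o) = 2*(-1 + o) = -2 + 2*o)
-S(-2, 5)*(-18) = -(-2 + 2*5)*(-18) = -(-2 + 10)*(-18) = -1*8*(-18) = -8*(-18) = 144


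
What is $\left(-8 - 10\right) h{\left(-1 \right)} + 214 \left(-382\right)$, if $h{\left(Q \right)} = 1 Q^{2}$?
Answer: $-81766$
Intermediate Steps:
$h{\left(Q \right)} = Q^{2}$
$\left(-8 - 10\right) h{\left(-1 \right)} + 214 \left(-382\right) = \left(-8 - 10\right) \left(-1\right)^{2} + 214 \left(-382\right) = \left(-18\right) 1 - 81748 = -18 - 81748 = -81766$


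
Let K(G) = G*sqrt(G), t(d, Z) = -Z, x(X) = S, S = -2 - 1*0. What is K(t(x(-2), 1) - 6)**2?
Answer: -343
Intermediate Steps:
S = -2 (S = -2 + 0 = -2)
x(X) = -2
K(G) = G**(3/2)
K(t(x(-2), 1) - 6)**2 = ((-1*1 - 6)**(3/2))**2 = ((-1 - 6)**(3/2))**2 = ((-7)**(3/2))**2 = (-7*I*sqrt(7))**2 = -343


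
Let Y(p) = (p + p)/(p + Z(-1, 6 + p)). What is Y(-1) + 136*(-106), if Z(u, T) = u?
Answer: -14415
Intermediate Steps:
Y(p) = 2*p/(-1 + p) (Y(p) = (p + p)/(p - 1) = (2*p)/(-1 + p) = 2*p/(-1 + p))
Y(-1) + 136*(-106) = 2*(-1)/(-1 - 1) + 136*(-106) = 2*(-1)/(-2) - 14416 = 2*(-1)*(-1/2) - 14416 = 1 - 14416 = -14415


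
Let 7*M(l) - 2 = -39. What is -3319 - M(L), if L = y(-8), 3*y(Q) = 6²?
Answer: -23196/7 ≈ -3313.7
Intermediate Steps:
y(Q) = 12 (y(Q) = (⅓)*6² = (⅓)*36 = 12)
L = 12
M(l) = -37/7 (M(l) = 2/7 + (⅐)*(-39) = 2/7 - 39/7 = -37/7)
-3319 - M(L) = -3319 - 1*(-37/7) = -3319 + 37/7 = -23196/7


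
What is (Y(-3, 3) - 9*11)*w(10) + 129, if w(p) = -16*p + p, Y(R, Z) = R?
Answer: 15429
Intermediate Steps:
w(p) = -15*p
(Y(-3, 3) - 9*11)*w(10) + 129 = (-3 - 9*11)*(-15*10) + 129 = (-3 - 99)*(-150) + 129 = -102*(-150) + 129 = 15300 + 129 = 15429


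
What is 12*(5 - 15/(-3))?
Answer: 120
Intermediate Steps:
12*(5 - 15/(-3)) = 12*(5 - 15*(-1/3)) = 12*(5 + 5) = 12*10 = 120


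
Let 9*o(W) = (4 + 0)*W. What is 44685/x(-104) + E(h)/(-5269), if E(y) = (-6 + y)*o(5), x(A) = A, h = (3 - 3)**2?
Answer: -706331635/1643928 ≈ -429.66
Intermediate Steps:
h = 0 (h = 0**2 = 0)
o(W) = 4*W/9 (o(W) = ((4 + 0)*W)/9 = (4*W)/9 = 4*W/9)
E(y) = -40/3 + 20*y/9 (E(y) = (-6 + y)*((4/9)*5) = (-6 + y)*(20/9) = -40/3 + 20*y/9)
44685/x(-104) + E(h)/(-5269) = 44685/(-104) + (-40/3 + (20/9)*0)/(-5269) = 44685*(-1/104) + (-40/3 + 0)*(-1/5269) = -44685/104 - 40/3*(-1/5269) = -44685/104 + 40/15807 = -706331635/1643928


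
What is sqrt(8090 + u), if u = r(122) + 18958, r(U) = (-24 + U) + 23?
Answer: sqrt(27169) ≈ 164.83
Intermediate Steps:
r(U) = -1 + U
u = 19079 (u = (-1 + 122) + 18958 = 121 + 18958 = 19079)
sqrt(8090 + u) = sqrt(8090 + 19079) = sqrt(27169)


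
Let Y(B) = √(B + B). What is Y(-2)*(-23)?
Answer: -46*I ≈ -46.0*I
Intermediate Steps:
Y(B) = √2*√B (Y(B) = √(2*B) = √2*√B)
Y(-2)*(-23) = (√2*√(-2))*(-23) = (√2*(I*√2))*(-23) = (2*I)*(-23) = -46*I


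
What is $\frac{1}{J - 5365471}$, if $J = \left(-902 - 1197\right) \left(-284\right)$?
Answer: $- \frac{1}{4769355} \approx -2.0967 \cdot 10^{-7}$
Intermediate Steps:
$J = 596116$ ($J = \left(-2099\right) \left(-284\right) = 596116$)
$\frac{1}{J - 5365471} = \frac{1}{596116 - 5365471} = \frac{1}{-4769355} = - \frac{1}{4769355}$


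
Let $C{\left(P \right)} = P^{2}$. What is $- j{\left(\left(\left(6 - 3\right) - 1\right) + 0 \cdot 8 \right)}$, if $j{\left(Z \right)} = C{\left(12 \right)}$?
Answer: $-144$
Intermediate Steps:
$j{\left(Z \right)} = 144$ ($j{\left(Z \right)} = 12^{2} = 144$)
$- j{\left(\left(\left(6 - 3\right) - 1\right) + 0 \cdot 8 \right)} = \left(-1\right) 144 = -144$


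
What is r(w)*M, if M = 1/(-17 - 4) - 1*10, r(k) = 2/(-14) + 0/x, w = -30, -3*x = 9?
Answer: 211/147 ≈ 1.4354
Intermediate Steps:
x = -3 (x = -⅓*9 = -3)
r(k) = -⅐ (r(k) = 2/(-14) + 0/(-3) = 2*(-1/14) + 0*(-⅓) = -⅐ + 0 = -⅐)
M = -211/21 (M = 1/(-21) - 10 = -1/21 - 10 = -211/21 ≈ -10.048)
r(w)*M = -⅐*(-211/21) = 211/147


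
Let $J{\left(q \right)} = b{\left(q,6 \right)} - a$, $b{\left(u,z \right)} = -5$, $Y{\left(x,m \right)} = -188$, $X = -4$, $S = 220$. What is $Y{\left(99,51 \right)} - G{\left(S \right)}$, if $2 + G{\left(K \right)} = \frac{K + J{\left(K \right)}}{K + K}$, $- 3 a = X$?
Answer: $- \frac{246161}{1320} \approx -186.49$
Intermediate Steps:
$a = \frac{4}{3}$ ($a = \left(- \frac{1}{3}\right) \left(-4\right) = \frac{4}{3} \approx 1.3333$)
$J{\left(q \right)} = - \frac{19}{3}$ ($J{\left(q \right)} = -5 - \frac{4}{3} = - \frac{19}{3}$)
$G{\left(K \right)} = -2 + \frac{- \frac{19}{3} + K}{2 K}$ ($G{\left(K \right)} = -2 + \frac{K - \frac{19}{3}}{K + K} = -2 + \frac{- \frac{19}{3} + K}{2 K}$)
$Y{\left(99,51 \right)} - G{\left(S \right)} = -188 - \frac{-19 - 1980}{6 \cdot 220} = -188 - \frac{1}{6} \cdot \frac{1}{220} \left(-19 - 1980\right) = -188 - \frac{1}{6} \cdot \frac{1}{220} \left(-1999\right) = -188 - - \frac{1999}{1320} = -188 + \frac{1999}{1320} = - \frac{246161}{1320}$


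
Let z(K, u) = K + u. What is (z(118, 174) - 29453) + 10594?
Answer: -18567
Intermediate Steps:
(z(118, 174) - 29453) + 10594 = ((118 + 174) - 29453) + 10594 = (292 - 29453) + 10594 = -29161 + 10594 = -18567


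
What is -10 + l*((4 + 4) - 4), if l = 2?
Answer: -2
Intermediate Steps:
-10 + l*((4 + 4) - 4) = -10 + 2*((4 + 4) - 4) = -10 + 2*(8 - 4) = -10 + 2*4 = -10 + 8 = -2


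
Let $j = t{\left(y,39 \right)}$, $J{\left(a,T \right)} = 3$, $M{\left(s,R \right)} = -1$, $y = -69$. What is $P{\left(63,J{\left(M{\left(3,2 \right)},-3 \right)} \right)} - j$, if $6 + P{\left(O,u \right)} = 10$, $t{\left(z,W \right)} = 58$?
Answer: $-54$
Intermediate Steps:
$P{\left(O,u \right)} = 4$ ($P{\left(O,u \right)} = -6 + 10 = 4$)
$j = 58$
$P{\left(63,J{\left(M{\left(3,2 \right)},-3 \right)} \right)} - j = 4 - 58 = -54$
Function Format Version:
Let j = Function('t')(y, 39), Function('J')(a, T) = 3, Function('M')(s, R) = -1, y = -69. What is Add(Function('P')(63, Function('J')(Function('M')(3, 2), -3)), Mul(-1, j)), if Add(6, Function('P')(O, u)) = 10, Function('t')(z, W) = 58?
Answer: -54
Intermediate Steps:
Function('P')(O, u) = 4 (Function('P')(O, u) = Add(-6, 10) = 4)
j = 58
Add(Function('P')(63, Function('J')(Function('M')(3, 2), -3)), Mul(-1, j)) = Add(4, Mul(-1, 58)) = Add(4, -58) = -54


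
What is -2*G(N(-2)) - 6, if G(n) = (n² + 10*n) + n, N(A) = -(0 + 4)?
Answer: 50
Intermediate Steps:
N(A) = -4 (N(A) = -1*4 = -4)
G(n) = n² + 11*n
-2*G(N(-2)) - 6 = -(-8)*(11 - 4) - 6 = -(-8)*7 - 6 = -2*(-28) - 6 = 56 - 6 = 50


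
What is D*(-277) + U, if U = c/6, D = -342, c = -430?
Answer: 283987/3 ≈ 94662.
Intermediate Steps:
U = -215/3 (U = -430/6 = -430*⅙ = -215/3 ≈ -71.667)
D*(-277) + U = -342*(-277) - 215/3 = 94734 - 215/3 = 283987/3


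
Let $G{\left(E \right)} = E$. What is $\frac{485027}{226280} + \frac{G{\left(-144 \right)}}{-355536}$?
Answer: $\frac{1197757943}{558685320} \approx 2.1439$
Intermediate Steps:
$\frac{485027}{226280} + \frac{G{\left(-144 \right)}}{-355536} = \frac{485027}{226280} - \frac{144}{-355536} = 485027 \cdot \frac{1}{226280} - - \frac{1}{2469} = \frac{485027}{226280} + \frac{1}{2469} = \frac{1197757943}{558685320}$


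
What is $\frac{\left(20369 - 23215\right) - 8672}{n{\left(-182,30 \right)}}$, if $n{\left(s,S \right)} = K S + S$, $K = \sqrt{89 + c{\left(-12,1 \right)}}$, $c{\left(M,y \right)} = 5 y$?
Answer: $\frac{5759}{1395} - \frac{5759 \sqrt{94}}{1395} \approx -35.897$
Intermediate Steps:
$K = \sqrt{94}$ ($K = \sqrt{89 + 5 \cdot 1} = \sqrt{89 + 5} = \sqrt{94} \approx 9.6954$)
$n{\left(s,S \right)} = S + S \sqrt{94}$ ($n{\left(s,S \right)} = \sqrt{94} S + S = S \sqrt{94} + S = S + S \sqrt{94}$)
$\frac{\left(20369 - 23215\right) - 8672}{n{\left(-182,30 \right)}} = \frac{\left(20369 - 23215\right) - 8672}{30 \left(1 + \sqrt{94}\right)} = \frac{-2846 - 8672}{30 + 30 \sqrt{94}} = - \frac{11518}{30 + 30 \sqrt{94}}$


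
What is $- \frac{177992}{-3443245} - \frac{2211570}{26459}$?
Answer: $- \frac{7610267854322}{91104819455} \approx -83.533$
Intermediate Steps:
$- \frac{177992}{-3443245} - \frac{2211570}{26459} = \left(-177992\right) \left(- \frac{1}{3443245}\right) - \frac{2211570}{26459} = \frac{177992}{3443245} - \frac{2211570}{26459} = - \frac{7610267854322}{91104819455}$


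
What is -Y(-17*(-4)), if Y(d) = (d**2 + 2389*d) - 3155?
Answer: -163921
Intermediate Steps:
Y(d) = -3155 + d**2 + 2389*d
-Y(-17*(-4)) = -(-3155 + (-17*(-4))**2 + 2389*(-17*(-4))) = -(-3155 + 68**2 + 2389*68) = -(-3155 + 4624 + 162452) = -1*163921 = -163921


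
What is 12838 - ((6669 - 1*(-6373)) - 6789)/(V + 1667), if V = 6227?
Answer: 101336919/7894 ≈ 12837.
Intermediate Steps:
12838 - ((6669 - 1*(-6373)) - 6789)/(V + 1667) = 12838 - ((6669 - 1*(-6373)) - 6789)/(6227 + 1667) = 12838 - ((6669 + 6373) - 6789)/7894 = 12838 - (13042 - 6789)/7894 = 12838 - 6253/7894 = 101336919/7894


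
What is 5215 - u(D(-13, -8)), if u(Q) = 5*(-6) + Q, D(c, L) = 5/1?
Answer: 5240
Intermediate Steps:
D(c, L) = 5 (D(c, L) = 5*1 = 5)
u(Q) = -30 + Q
5215 - u(D(-13, -8)) = 5215 - (-30 + 5) = 5215 - 1*(-25) = 5215 + 25 = 5240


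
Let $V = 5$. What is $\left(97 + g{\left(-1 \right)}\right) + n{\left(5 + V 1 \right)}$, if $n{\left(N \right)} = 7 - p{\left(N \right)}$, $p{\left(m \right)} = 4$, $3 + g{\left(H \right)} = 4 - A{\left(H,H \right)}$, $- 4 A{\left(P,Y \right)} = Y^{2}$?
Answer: $\frac{405}{4} \approx 101.25$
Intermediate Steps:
$A{\left(P,Y \right)} = - \frac{Y^{2}}{4}$
$g{\left(H \right)} = 1 + \frac{H^{2}}{4}$ ($g{\left(H \right)} = -3 - \left(-4 - \frac{H^{2}}{4}\right) = -3 + \left(4 + \frac{H^{2}}{4}\right) = 1 + \frac{H^{2}}{4}$)
$n{\left(N \right)} = 3$ ($n{\left(N \right)} = 7 - 4 = 3$)
$\left(97 + g{\left(-1 \right)}\right) + n{\left(5 + V 1 \right)} = \left(97 + \left(1 + \frac{\left(-1\right)^{2}}{4}\right)\right) + 3 = \left(97 + \left(1 + \frac{1}{4} \cdot 1\right)\right) + 3 = \left(97 + \left(1 + \frac{1}{4}\right)\right) + 3 = \left(97 + \frac{5}{4}\right) + 3 = \frac{393}{4} + 3 = \frac{405}{4}$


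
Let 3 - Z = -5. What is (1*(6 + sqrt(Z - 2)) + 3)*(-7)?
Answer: -63 - 7*sqrt(6) ≈ -80.146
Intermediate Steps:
Z = 8 (Z = 3 - 1*(-5) = 3 + 5 = 8)
(1*(6 + sqrt(Z - 2)) + 3)*(-7) = (1*(6 + sqrt(8 - 2)) + 3)*(-7) = (1*(6 + sqrt(6)) + 3)*(-7) = ((6 + sqrt(6)) + 3)*(-7) = (9 + sqrt(6))*(-7) = -63 - 7*sqrt(6)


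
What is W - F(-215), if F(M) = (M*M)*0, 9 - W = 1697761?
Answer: -1697752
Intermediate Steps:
W = -1697752 (W = 9 - 1*1697761 = 9 - 1697761 = -1697752)
F(M) = 0 (F(M) = M**2*0 = 0)
W - F(-215) = -1697752 - 1*0 = -1697752 + 0 = -1697752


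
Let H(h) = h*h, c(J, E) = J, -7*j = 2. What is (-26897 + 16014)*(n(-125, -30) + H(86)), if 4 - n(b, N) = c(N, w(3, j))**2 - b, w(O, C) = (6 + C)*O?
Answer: -69379125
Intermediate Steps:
j = -2/7 (j = -1/7*2 = -2/7 ≈ -0.28571)
w(O, C) = O*(6 + C)
H(h) = h**2
n(b, N) = 4 + b - N**2 (n(b, N) = 4 - (N**2 - b) = 4 + (b - N**2) = 4 + b - N**2)
(-26897 + 16014)*(n(-125, -30) + H(86)) = (-26897 + 16014)*((4 - 125 - 1*(-30)**2) + 86**2) = -10883*((4 - 125 - 1*900) + 7396) = -10883*((4 - 125 - 900) + 7396) = -10883*(-1021 + 7396) = -10883*6375 = -69379125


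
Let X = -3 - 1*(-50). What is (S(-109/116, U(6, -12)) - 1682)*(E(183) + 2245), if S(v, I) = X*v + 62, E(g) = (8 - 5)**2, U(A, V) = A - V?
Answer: -217559461/58 ≈ -3.7510e+6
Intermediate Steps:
X = 47 (X = -3 + 50 = 47)
E(g) = 9 (E(g) = 3**2 = 9)
S(v, I) = 62 + 47*v (S(v, I) = 47*v + 62 = 62 + 47*v)
(S(-109/116, U(6, -12)) - 1682)*(E(183) + 2245) = ((62 + 47*(-109/116)) - 1682)*(9 + 2245) = ((62 + 47*(-109*1/116)) - 1682)*2254 = ((62 + 47*(-109/116)) - 1682)*2254 = ((62 - 5123/116) - 1682)*2254 = (2069/116 - 1682)*2254 = -193043/116*2254 = -217559461/58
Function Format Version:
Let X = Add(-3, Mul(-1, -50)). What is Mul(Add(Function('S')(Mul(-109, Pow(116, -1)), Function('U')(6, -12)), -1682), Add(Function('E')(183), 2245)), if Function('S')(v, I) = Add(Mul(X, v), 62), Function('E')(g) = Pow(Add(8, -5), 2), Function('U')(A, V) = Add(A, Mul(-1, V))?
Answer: Rational(-217559461, 58) ≈ -3.7510e+6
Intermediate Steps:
X = 47 (X = Add(-3, 50) = 47)
Function('E')(g) = 9 (Function('E')(g) = Pow(3, 2) = 9)
Function('S')(v, I) = Add(62, Mul(47, v)) (Function('S')(v, I) = Add(Mul(47, v), 62) = Add(62, Mul(47, v)))
Mul(Add(Function('S')(Mul(-109, Pow(116, -1)), Function('U')(6, -12)), -1682), Add(Function('E')(183), 2245)) = Mul(Add(Add(62, Mul(47, Mul(-109, Pow(116, -1)))), -1682), Add(9, 2245)) = Mul(Add(Add(62, Mul(47, Mul(-109, Rational(1, 116)))), -1682), 2254) = Mul(Add(Add(62, Mul(47, Rational(-109, 116))), -1682), 2254) = Mul(Add(Add(62, Rational(-5123, 116)), -1682), 2254) = Mul(Add(Rational(2069, 116), -1682), 2254) = Mul(Rational(-193043, 116), 2254) = Rational(-217559461, 58)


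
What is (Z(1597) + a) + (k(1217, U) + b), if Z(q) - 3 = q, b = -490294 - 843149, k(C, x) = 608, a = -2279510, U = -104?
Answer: -3610745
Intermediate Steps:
b = -1333443
Z(q) = 3 + q
(Z(1597) + a) + (k(1217, U) + b) = ((3 + 1597) - 2279510) + (608 - 1333443) = (1600 - 2279510) - 1332835 = -2277910 - 1332835 = -3610745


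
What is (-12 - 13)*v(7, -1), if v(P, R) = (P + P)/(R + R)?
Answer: 175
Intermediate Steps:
v(P, R) = P/R (v(P, R) = (2*P)/((2*R)) = (2*P)*(1/(2*R)) = P/R)
(-12 - 13)*v(7, -1) = (-12 - 13)*(7/(-1)) = -175*(-1) = -25*(-7) = 175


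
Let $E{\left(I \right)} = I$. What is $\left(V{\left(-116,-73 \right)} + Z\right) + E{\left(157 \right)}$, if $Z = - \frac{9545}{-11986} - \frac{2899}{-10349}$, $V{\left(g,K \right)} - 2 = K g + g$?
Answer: $\frac{1055864471873}{124043114} \approx 8512.1$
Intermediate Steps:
$V{\left(g,K \right)} = 2 + g + K g$ ($V{\left(g,K \right)} = 2 + \left(K g + g\right) = 2 + \left(g + K g\right) = 2 + g + K g$)
$Z = \frac{133528619}{124043114}$ ($Z = \left(-9545\right) \left(- \frac{1}{11986}\right) - - \frac{2899}{10349} = \frac{9545}{11986} + \frac{2899}{10349} = \frac{133528619}{124043114} \approx 1.0765$)
$\left(V{\left(-116,-73 \right)} + Z\right) + E{\left(157 \right)} = \left(\left(2 - 116 - -8468\right) + \frac{133528619}{124043114}\right) + 157 = \left(\left(2 - 116 + 8468\right) + \frac{133528619}{124043114}\right) + 157 = \left(8354 + \frac{133528619}{124043114}\right) + 157 = \frac{1036389702975}{124043114} + 157 = \frac{1055864471873}{124043114}$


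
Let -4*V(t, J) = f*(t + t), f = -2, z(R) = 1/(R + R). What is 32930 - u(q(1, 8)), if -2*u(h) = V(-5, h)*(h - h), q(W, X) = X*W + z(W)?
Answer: 32930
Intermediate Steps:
z(R) = 1/(2*R)
V(t, J) = t (V(t, J) = -(-1)*(t + t)/2 = -(-1)*2*t/2 = -(-1)*t = t)
q(W, X) = 1/(2*W) + W*X (q(W, X) = X*W + 1/(2*W) = W*X + 1/(2*W) = 1/(2*W) + W*X)
u(h) = 0 (u(h) = -(-5)*(h - h)/2 = -(-5)*0/2 = -½*0 = 0)
32930 - u(q(1, 8)) = 32930 - 1*0 = 32930 + 0 = 32930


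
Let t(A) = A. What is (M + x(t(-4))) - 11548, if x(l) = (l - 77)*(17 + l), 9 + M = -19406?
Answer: -32016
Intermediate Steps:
M = -19415 (M = -9 - 19406 = -19415)
x(l) = (-77 + l)*(17 + l)
(M + x(t(-4))) - 11548 = (-19415 + (-1309 + (-4)² - 60*(-4))) - 11548 = (-19415 + (-1309 + 16 + 240)) - 11548 = (-19415 - 1053) - 11548 = -20468 - 11548 = -32016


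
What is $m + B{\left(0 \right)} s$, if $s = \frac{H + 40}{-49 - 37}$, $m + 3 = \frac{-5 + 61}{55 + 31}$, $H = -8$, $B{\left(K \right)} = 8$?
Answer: $- \frac{229}{43} \approx -5.3256$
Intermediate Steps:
$m = - \frac{101}{43}$ ($m = -3 + \frac{-5 + 61}{55 + 31} = -3 + \frac{56}{86} = -3 + 56 \cdot \frac{1}{86} = -3 + \frac{28}{43} = - \frac{101}{43} \approx -2.3488$)
$s = - \frac{16}{43}$ ($s = \frac{-8 + 40}{-49 - 37} = \frac{32}{-49 - 37} = \frac{32}{-86} = 32 \left(- \frac{1}{86}\right) = - \frac{16}{43} \approx -0.37209$)
$m + B{\left(0 \right)} s = - \frac{101}{43} + 8 \left(- \frac{16}{43}\right) = - \frac{101}{43} - \frac{128}{43} = - \frac{229}{43}$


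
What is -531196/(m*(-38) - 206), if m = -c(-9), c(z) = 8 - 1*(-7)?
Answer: -132799/91 ≈ -1459.3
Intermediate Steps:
c(z) = 15 (c(z) = 8 + 7 = 15)
m = -15 (m = -1*15 = -15)
-531196/(m*(-38) - 206) = -531196/(-15*(-38) - 206) = -531196/(570 - 206) = -531196/364 = -531196*1/364 = -132799/91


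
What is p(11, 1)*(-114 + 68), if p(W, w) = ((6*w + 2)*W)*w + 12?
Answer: -4600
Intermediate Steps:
p(W, w) = 12 + W*w*(2 + 6*w) (p(W, w) = ((2 + 6*w)*W)*w + 12 = (W*(2 + 6*w))*w + 12 = W*w*(2 + 6*w) + 12 = 12 + W*w*(2 + 6*w))
p(11, 1)*(-114 + 68) = (12 + 2*11*1 + 6*11*1²)*(-114 + 68) = (12 + 22 + 6*11*1)*(-46) = (12 + 22 + 66)*(-46) = 100*(-46) = -4600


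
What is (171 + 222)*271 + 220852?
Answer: 327355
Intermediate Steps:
(171 + 222)*271 + 220852 = 393*271 + 220852 = 106503 + 220852 = 327355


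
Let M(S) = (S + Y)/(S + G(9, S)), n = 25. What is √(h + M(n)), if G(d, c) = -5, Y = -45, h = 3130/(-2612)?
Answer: 3*I*√416614/1306 ≈ 1.4827*I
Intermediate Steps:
h = -1565/1306 (h = 3130*(-1/2612) = -1565/1306 ≈ -1.1983)
M(S) = (-45 + S)/(-5 + S) (M(S) = (S - 45)/(S - 5) = (-45 + S)/(-5 + S))
√(h + M(n)) = √(-1565/1306 + (-45 + 25)/(-5 + 25)) = √(-1565/1306 - 20/20) = √(-1565/1306 + (1/20)*(-20)) = √(-1565/1306 - 1) = √(-2871/1306) = 3*I*√416614/1306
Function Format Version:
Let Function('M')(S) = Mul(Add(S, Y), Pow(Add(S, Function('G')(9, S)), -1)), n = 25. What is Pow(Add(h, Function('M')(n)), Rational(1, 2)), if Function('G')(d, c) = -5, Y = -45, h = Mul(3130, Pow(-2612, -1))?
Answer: Mul(Rational(3, 1306), I, Pow(416614, Rational(1, 2))) ≈ Mul(1.4827, I)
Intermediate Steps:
h = Rational(-1565, 1306) (h = Mul(3130, Rational(-1, 2612)) = Rational(-1565, 1306) ≈ -1.1983)
Function('M')(S) = Mul(Pow(Add(-5, S), -1), Add(-45, S)) (Function('M')(S) = Mul(Add(S, -45), Pow(Add(S, -5), -1)) = Mul(Add(-45, S), Pow(Add(-5, S), -1)) = Mul(Pow(Add(-5, S), -1), Add(-45, S)))
Pow(Add(h, Function('M')(n)), Rational(1, 2)) = Pow(Add(Rational(-1565, 1306), Mul(Pow(Add(-5, 25), -1), Add(-45, 25))), Rational(1, 2)) = Pow(Add(Rational(-1565, 1306), Mul(Pow(20, -1), -20)), Rational(1, 2)) = Pow(Add(Rational(-1565, 1306), Mul(Rational(1, 20), -20)), Rational(1, 2)) = Pow(Add(Rational(-1565, 1306), -1), Rational(1, 2)) = Pow(Rational(-2871, 1306), Rational(1, 2)) = Mul(Rational(3, 1306), I, Pow(416614, Rational(1, 2)))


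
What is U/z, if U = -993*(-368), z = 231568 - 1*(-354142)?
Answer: 182712/292855 ≈ 0.62390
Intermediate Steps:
z = 585710 (z = 231568 + 354142 = 585710)
U = 365424
U/z = 365424/585710 = 365424*(1/585710) = 182712/292855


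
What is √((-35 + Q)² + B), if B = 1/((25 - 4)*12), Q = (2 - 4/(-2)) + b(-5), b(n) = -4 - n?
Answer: √1587607/42 ≈ 30.000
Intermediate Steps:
Q = 5 (Q = (2 - 4/(-2)) + (-4 - 1*(-5)) = (2 - 4*(-½)) + (-4 + 5) = (2 + 2) + 1 = 4 + 1 = 5)
B = 1/252 (B = 1/(21*12) = 1/252 ≈ 0.0039683)
√((-35 + Q)² + B) = √((-35 + 5)² + 1/252) = √((-30)² + 1/252) = √(900 + 1/252) = √(226801/252) = √1587607/42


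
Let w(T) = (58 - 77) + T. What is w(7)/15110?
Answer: -6/7555 ≈ -0.00079418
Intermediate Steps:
w(T) = -19 + T
w(7)/15110 = (-19 + 7)/15110 = -12*1/15110 = -6/7555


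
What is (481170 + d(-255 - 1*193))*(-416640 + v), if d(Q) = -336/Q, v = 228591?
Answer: -361934713467/4 ≈ -9.0484e+10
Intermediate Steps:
(481170 + d(-255 - 1*193))*(-416640 + v) = (481170 - 336/(-255 - 1*193))*(-416640 + 228591) = (481170 - 336/(-255 - 193))*(-188049) = (481170 - 336/(-448))*(-188049) = (481170 - 336*(-1/448))*(-188049) = (481170 + 3/4)*(-188049) = (1924683/4)*(-188049) = -361934713467/4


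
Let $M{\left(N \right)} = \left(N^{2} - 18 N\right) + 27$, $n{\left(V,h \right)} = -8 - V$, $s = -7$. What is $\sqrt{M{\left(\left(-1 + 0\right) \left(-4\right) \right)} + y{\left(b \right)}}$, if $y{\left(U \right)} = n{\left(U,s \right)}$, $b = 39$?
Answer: $2 i \sqrt{19} \approx 8.7178 i$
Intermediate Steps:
$y{\left(U \right)} = -8 - U$
$M{\left(N \right)} = 27 + N^{2} - 18 N$
$\sqrt{M{\left(\left(-1 + 0\right) \left(-4\right) \right)} + y{\left(b \right)}} = \sqrt{\left(27 + \left(\left(-1 + 0\right) \left(-4\right)\right)^{2} - 18 \left(-1 + 0\right) \left(-4\right)\right) - 47} = \sqrt{\left(27 + \left(\left(-1\right) \left(-4\right)\right)^{2} - 18 \left(\left(-1\right) \left(-4\right)\right)\right) - 47} = \sqrt{\left(27 + 4^{2} - 72\right) - 47} = \sqrt{\left(27 + 16 - 72\right) - 47} = \sqrt{-29 - 47} = \sqrt{-76} = 2 i \sqrt{19}$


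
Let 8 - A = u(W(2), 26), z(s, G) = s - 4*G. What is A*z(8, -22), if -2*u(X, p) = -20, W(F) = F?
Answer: -192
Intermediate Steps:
u(X, p) = 10 (u(X, p) = -½*(-20) = 10)
A = -2 (A = 8 - 1*10 = 8 - 10 = -2)
A*z(8, -22) = -2*(8 - 4*(-22)) = -2*(8 + 88) = -2*96 = -192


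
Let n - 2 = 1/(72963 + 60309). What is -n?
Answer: -266545/133272 ≈ -2.0000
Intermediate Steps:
n = 266545/133272 (n = 2 + 1/(72963 + 60309) = 2 + 1/133272 = 266545/133272 ≈ 2.0000)
-n = -1*266545/133272 = -266545/133272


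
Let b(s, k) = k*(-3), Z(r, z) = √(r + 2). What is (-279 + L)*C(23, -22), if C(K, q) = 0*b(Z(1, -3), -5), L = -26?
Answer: 0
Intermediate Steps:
Z(r, z) = √(2 + r)
b(s, k) = -3*k
C(K, q) = 0 (C(K, q) = 0*(-3*(-5)) = 0*15 = 0)
(-279 + L)*C(23, -22) = (-279 - 26)*0 = -305*0 = 0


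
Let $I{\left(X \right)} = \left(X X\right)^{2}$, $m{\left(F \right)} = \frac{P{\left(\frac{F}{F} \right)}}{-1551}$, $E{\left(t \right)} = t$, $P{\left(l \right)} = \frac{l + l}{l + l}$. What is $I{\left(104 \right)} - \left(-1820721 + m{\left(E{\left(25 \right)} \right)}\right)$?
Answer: $\frac{184269000928}{1551} \approx 1.1881 \cdot 10^{8}$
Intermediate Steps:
$P{\left(l \right)} = 1$ ($P{\left(l \right)} = \frac{2 l}{2 l} = 2 l \frac{1}{2 l} = 1$)
$m{\left(F \right)} = - \frac{1}{1551}$ ($m{\left(F \right)} = 1 \frac{1}{-1551} = 1 \left(- \frac{1}{1551}\right) = - \frac{1}{1551}$)
$I{\left(X \right)} = X^{4}$ ($I{\left(X \right)} = \left(X^{2}\right)^{2} = X^{4}$)
$I{\left(104 \right)} - \left(-1820721 + m{\left(E{\left(25 \right)} \right)}\right) = 104^{4} - \left(-1820721 - \frac{1}{1551}\right) = 116985856 - - \frac{2823938272}{1551} = 116985856 + \frac{2823938272}{1551} = \frac{184269000928}{1551}$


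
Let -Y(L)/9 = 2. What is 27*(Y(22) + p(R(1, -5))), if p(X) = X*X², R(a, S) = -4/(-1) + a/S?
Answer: 124443/125 ≈ 995.54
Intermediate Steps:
R(a, S) = 4 + a/S (R(a, S) = -4*(-1) + a/S = 4 + a/S)
Y(L) = -18 (Y(L) = -9*2 = -18)
p(X) = X³
27*(Y(22) + p(R(1, -5))) = 27*(-18 + (4 + 1/(-5))³) = 27*(-18 + (4 + 1*(-⅕))³) = 27*(-18 + (4 - ⅕)³) = 27*(-18 + (19/5)³) = 27*(-18 + 6859/125) = 27*(4609/125) = 124443/125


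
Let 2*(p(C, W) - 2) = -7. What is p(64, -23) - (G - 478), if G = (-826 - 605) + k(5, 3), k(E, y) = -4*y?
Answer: 3839/2 ≈ 1919.5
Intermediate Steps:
p(C, W) = -3/2 (p(C, W) = 2 + (½)*(-7) = 2 - 7/2 = -3/2)
G = -1443 (G = (-826 - 605) - 4*3 = -1431 - 12 = -1443)
p(64, -23) - (G - 478) = -3/2 - (-1443 - 478) = -3/2 - 1*(-1921) = -3/2 + 1921 = 3839/2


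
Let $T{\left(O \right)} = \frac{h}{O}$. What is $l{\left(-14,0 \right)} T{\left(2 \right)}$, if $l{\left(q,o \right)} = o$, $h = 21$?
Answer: $0$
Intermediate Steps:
$T{\left(O \right)} = \frac{21}{O}$
$l{\left(-14,0 \right)} T{\left(2 \right)} = 0 \cdot \frac{21}{2} = 0$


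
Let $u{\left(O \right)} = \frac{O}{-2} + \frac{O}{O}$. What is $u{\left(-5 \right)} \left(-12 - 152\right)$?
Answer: $-574$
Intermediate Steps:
$u{\left(O \right)} = 1 - \frac{O}{2}$ ($u{\left(O \right)} = O \left(- \frac{1}{2}\right) + 1 = - \frac{O}{2} + 1 = 1 - \frac{O}{2}$)
$u{\left(-5 \right)} \left(-12 - 152\right) = \left(1 - - \frac{5}{2}\right) \left(-12 - 152\right) = \left(1 + \frac{5}{2}\right) \left(-164\right) = \frac{7}{2} \left(-164\right) = -574$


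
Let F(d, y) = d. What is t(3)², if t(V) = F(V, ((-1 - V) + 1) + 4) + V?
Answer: 36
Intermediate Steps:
t(V) = 2*V (t(V) = V + V = 2*V)
t(3)² = (2*3)² = 6² = 36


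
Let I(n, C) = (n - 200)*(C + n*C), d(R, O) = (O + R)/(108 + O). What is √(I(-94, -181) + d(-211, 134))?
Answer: I*√2395268722/22 ≈ 2224.6*I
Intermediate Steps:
d(R, O) = (O + R)/(108 + O)
I(n, C) = (-200 + n)*(C + C*n)
√(I(-94, -181) + d(-211, 134)) = √(-181*(-200 + (-94)² - 199*(-94)) + (134 - 211)/(108 + 134)) = √(-181*(-200 + 8836 + 18706) - 77/242) = √(-181*27342 + (1/242)*(-77)) = √(-4948902 - 7/22) = √(-108875851/22) = I*√2395268722/22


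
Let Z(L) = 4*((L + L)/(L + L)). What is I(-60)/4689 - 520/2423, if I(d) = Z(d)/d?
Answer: -36576623/170421705 ≈ -0.21462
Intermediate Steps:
Z(L) = 4 (Z(L) = 4*((2*L)/((2*L))) = 4*((2*L)*(1/(2*L))) = 4*1 = 4)
I(d) = 4/d
I(-60)/4689 - 520/2423 = (4/(-60))/4689 - 520/2423 = (4*(-1/60))*(1/4689) - 520*1/2423 = -1/15*1/4689 - 520/2423 = -1/70335 - 520/2423 = -36576623/170421705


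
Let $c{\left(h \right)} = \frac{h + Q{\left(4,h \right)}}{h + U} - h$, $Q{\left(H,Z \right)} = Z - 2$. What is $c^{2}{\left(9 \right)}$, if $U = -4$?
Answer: $\frac{841}{25} \approx 33.64$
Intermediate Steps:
$Q{\left(H,Z \right)} = -2 + Z$ ($Q{\left(H,Z \right)} = Z - 2 = -2 + Z$)
$c{\left(h \right)} = - h + \frac{-2 + 2 h}{-4 + h}$ ($c{\left(h \right)} = \frac{h + \left(-2 + h\right)}{h - 4} - h = \frac{-2 + 2 h}{-4 + h} - h = - h + \frac{-2 + 2 h}{-4 + h}$)
$c^{2}{\left(9 \right)} = \left(\frac{-2 - 9^{2} + 6 \cdot 9}{-4 + 9}\right)^{2} = \left(\frac{-2 - 81 + 54}{5}\right)^{2} = \left(\frac{1}{5} \left(-29\right)\right)^{2} = \left(- \frac{29}{5}\right)^{2} = \frac{841}{25}$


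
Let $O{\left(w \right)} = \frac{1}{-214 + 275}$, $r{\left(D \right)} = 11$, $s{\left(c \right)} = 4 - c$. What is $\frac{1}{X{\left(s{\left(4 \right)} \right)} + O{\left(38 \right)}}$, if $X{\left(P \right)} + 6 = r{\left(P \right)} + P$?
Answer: $\frac{61}{306} \approx 0.19935$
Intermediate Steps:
$X{\left(P \right)} = 5 + P$ ($X{\left(P \right)} = -6 + \left(11 + P\right) = 5 + P$)
$O{\left(w \right)} = \frac{1}{61}$
$\frac{1}{X{\left(s{\left(4 \right)} \right)} + O{\left(38 \right)}} = \frac{1}{\left(5 + \left(4 - 4\right)\right) + \frac{1}{61}} = \frac{1}{\left(5 + 0\right) + \frac{1}{61}} = \frac{1}{5 + \frac{1}{61}} = \frac{1}{\frac{306}{61}} = \frac{61}{306}$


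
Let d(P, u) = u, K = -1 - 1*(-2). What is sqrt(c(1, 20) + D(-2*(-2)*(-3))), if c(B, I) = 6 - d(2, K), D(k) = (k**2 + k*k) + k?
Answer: sqrt(281) ≈ 16.763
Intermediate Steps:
K = 1 (K = -1 + 2 = 1)
D(k) = k + 2*k**2 (D(k) = (k**2 + k**2) + k = 2*k**2 + k = k + 2*k**2)
c(B, I) = 5 (c(B, I) = 6 - 1*1 = 6 - 1 = 5)
sqrt(c(1, 20) + D(-2*(-2)*(-3))) = sqrt(5 + (-2*(-2)*(-3))*(1 + 2*(-2*(-2)*(-3)))) = sqrt(5 + (4*(-3))*(1 + 2*(4*(-3)))) = sqrt(5 - 12*(1 + 2*(-12))) = sqrt(5 - 12*(1 - 24)) = sqrt(5 - 12*(-23)) = sqrt(5 + 276) = sqrt(281)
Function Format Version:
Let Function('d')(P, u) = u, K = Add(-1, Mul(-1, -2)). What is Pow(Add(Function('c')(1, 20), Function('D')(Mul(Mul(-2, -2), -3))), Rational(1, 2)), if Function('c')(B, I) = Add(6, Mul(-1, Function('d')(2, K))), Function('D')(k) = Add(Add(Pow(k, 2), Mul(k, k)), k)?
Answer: Pow(281, Rational(1, 2)) ≈ 16.763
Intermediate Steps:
K = 1 (K = Add(-1, 2) = 1)
Function('D')(k) = Add(k, Mul(2, Pow(k, 2))) (Function('D')(k) = Add(Add(Pow(k, 2), Pow(k, 2)), k) = Add(Mul(2, Pow(k, 2)), k) = Add(k, Mul(2, Pow(k, 2))))
Function('c')(B, I) = 5 (Function('c')(B, I) = Add(6, Mul(-1, 1)) = Add(6, -1) = 5)
Pow(Add(Function('c')(1, 20), Function('D')(Mul(Mul(-2, -2), -3))), Rational(1, 2)) = Pow(Add(5, Mul(Mul(Mul(-2, -2), -3), Add(1, Mul(2, Mul(Mul(-2, -2), -3))))), Rational(1, 2)) = Pow(Add(5, Mul(Mul(4, -3), Add(1, Mul(2, Mul(4, -3))))), Rational(1, 2)) = Pow(Add(5, Mul(-12, Add(1, Mul(2, -12)))), Rational(1, 2)) = Pow(Add(5, Mul(-12, Add(1, -24))), Rational(1, 2)) = Pow(Add(5, Mul(-12, -23)), Rational(1, 2)) = Pow(Add(5, 276), Rational(1, 2)) = Pow(281, Rational(1, 2))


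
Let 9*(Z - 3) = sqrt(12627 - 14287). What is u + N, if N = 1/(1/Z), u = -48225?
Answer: -48222 + 2*I*sqrt(415)/9 ≈ -48222.0 + 4.527*I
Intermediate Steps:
Z = 3 + 2*I*sqrt(415)/9 (Z = 3 + sqrt(12627 - 14287)/9 = 3 + sqrt(-1660)/9 = 3 + (2*I*sqrt(415))/9 = 3 + 2*I*sqrt(415)/9 ≈ 3.0 + 4.527*I)
N = 3 + 2*I*sqrt(415)/9 (N = 1/(1/(3 + 2*I*sqrt(415)/9)) = 3 + 2*I*sqrt(415)/9 ≈ 3.0 + 4.527*I)
u + N = -48225 + (3 + 2*I*sqrt(415)/9) = -48222 + 2*I*sqrt(415)/9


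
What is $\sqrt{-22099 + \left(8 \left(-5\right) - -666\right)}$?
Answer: $i \sqrt{21473} \approx 146.54 i$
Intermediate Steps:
$\sqrt{-22099 + \left(8 \left(-5\right) - -666\right)} = \sqrt{-22099 + \left(-40 + 666\right)} = \sqrt{-22099 + 626} = \sqrt{-21473} = i \sqrt{21473}$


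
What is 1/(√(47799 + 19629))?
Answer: √1873/11238 ≈ 0.0038511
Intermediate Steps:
1/(√(47799 + 19629)) = 1/(√67428) = 1/(6*√1873) = √1873/11238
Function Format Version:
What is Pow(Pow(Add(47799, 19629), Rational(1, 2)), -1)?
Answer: Mul(Rational(1, 11238), Pow(1873, Rational(1, 2))) ≈ 0.0038511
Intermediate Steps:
Pow(Pow(Add(47799, 19629), Rational(1, 2)), -1) = Pow(Pow(67428, Rational(1, 2)), -1) = Pow(Mul(6, Pow(1873, Rational(1, 2))), -1) = Mul(Rational(1, 11238), Pow(1873, Rational(1, 2)))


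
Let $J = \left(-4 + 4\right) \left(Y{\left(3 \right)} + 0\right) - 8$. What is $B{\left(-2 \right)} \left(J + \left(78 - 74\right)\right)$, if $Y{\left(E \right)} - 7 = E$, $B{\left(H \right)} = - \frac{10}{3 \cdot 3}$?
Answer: $\frac{40}{9} \approx 4.4444$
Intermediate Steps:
$B{\left(H \right)} = - \frac{10}{9}$
$Y{\left(E \right)} = 7 + E$
$J = -8$ ($J = \left(-4 + 4\right) \left(\left(7 + 3\right) + 0\right) - 8 = 0 \left(10 + 0\right) - 8 = 0 \cdot 10 - 8 = 0 - 8 = -8$)
$B{\left(-2 \right)} \left(J + \left(78 - 74\right)\right) = - \frac{10 \left(-8 + \left(78 - 74\right)\right)}{9} = - \frac{10 \left(-8 + 4\right)}{9} = \left(- \frac{10}{9}\right) \left(-4\right) = \frac{40}{9}$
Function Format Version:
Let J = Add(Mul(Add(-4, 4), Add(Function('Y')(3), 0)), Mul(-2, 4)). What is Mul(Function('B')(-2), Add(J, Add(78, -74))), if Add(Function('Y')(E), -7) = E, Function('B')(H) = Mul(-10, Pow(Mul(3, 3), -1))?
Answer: Rational(40, 9) ≈ 4.4444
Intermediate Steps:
Function('B')(H) = Rational(-10, 9) (Function('B')(H) = Mul(-10, Pow(9, -1)) = Mul(-10, Rational(1, 9)) = Rational(-10, 9))
Function('Y')(E) = Add(7, E)
J = -8 (J = Add(Mul(Add(-4, 4), Add(Add(7, 3), 0)), Mul(-2, 4)) = Add(Mul(0, Add(10, 0)), -8) = Add(Mul(0, 10), -8) = Add(0, -8) = -8)
Mul(Function('B')(-2), Add(J, Add(78, -74))) = Mul(Rational(-10, 9), Add(-8, Add(78, -74))) = Mul(Rational(-10, 9), Add(-8, 4)) = Mul(Rational(-10, 9), -4) = Rational(40, 9)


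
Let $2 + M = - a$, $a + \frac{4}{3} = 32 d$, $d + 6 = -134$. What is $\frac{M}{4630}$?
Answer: $\frac{6719}{6945} \approx 0.96746$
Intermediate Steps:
$d = -140$ ($d = -6 - 134 = -140$)
$a = - \frac{13444}{3}$ ($a = - \frac{4}{3} + 32 \left(-140\right) = - \frac{4}{3} - 4480 = - \frac{13444}{3} \approx -4481.3$)
$M = \frac{13438}{3}$ ($M = -2 - - \frac{13444}{3} = -2 + \frac{13444}{3} = \frac{13438}{3} \approx 4479.3$)
$\frac{M}{4630} = \frac{13438}{3 \cdot 4630} = \frac{13438}{3} \cdot \frac{1}{4630} = \frac{6719}{6945}$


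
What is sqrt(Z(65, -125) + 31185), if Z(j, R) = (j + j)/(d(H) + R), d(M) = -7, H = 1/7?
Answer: sqrt(135837570)/66 ≈ 176.59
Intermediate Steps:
H = 1/7 ≈ 0.14286
Z(j, R) = 2*j/(-7 + R) (Z(j, R) = (j + j)/(-7 + R) = (2*j)/(-7 + R) = 2*j/(-7 + R))
sqrt(Z(65, -125) + 31185) = sqrt(2*65/(-7 - 125) + 31185) = sqrt(2*65/(-132) + 31185) = sqrt(2*65*(-1/132) + 31185) = sqrt(-65/66 + 31185) = sqrt(2058145/66) = sqrt(135837570)/66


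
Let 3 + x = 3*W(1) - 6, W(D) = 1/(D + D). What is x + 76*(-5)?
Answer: -775/2 ≈ -387.50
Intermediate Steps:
W(D) = 1/(2*D)
x = -15/2 (x = -3 + (3*((½)/1) - 6) = -3 + (3*((½)*1) - 6) = -3 + (3*(½) - 6) = -3 + (3/2 - 6) = -3 - 9/2 = -15/2 ≈ -7.5000)
x + 76*(-5) = -15/2 + 76*(-5) = -15/2 - 380 = -775/2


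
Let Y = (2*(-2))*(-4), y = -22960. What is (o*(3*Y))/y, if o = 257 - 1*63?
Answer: -582/1435 ≈ -0.40557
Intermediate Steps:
o = 194 (o = 257 - 63 = 194)
Y = 16 (Y = -4*(-4) = 16)
(o*(3*Y))/y = (194*(3*16))/(-22960) = (194*48)*(-1/22960) = 9312*(-1/22960) = -582/1435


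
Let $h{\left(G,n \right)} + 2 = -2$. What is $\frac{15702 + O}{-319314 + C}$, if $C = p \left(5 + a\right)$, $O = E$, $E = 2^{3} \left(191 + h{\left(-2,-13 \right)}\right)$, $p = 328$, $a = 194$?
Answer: $- \frac{8599}{127021} \approx -0.067698$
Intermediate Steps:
$h{\left(G,n \right)} = -4$ ($h{\left(G,n \right)} = -2 - 2 = -4$)
$E = 1496$ ($E = 2^{3} \left(191 - 4\right) = 8 \cdot 187 = 1496$)
$O = 1496$
$C = 65272$ ($C = 328 \left(5 + 194\right) = 328 \cdot 199 = 65272$)
$\frac{15702 + O}{-319314 + C} = \frac{15702 + 1496}{-319314 + 65272} = \frac{17198}{-254042} = 17198 \left(- \frac{1}{254042}\right) = - \frac{8599}{127021}$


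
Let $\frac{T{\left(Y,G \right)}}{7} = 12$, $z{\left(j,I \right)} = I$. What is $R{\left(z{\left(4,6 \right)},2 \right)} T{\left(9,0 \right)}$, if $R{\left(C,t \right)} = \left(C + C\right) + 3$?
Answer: $1260$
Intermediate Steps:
$T{\left(Y,G \right)} = 84$ ($T{\left(Y,G \right)} = 7 \cdot 12 = 84$)
$R{\left(C,t \right)} = 3 + 2 C$ ($R{\left(C,t \right)} = 2 C + 3 = 3 + 2 C$)
$R{\left(z{\left(4,6 \right)},2 \right)} T{\left(9,0 \right)} = \left(3 + 2 \cdot 6\right) 84 = \left(3 + 12\right) 84 = 15 \cdot 84 = 1260$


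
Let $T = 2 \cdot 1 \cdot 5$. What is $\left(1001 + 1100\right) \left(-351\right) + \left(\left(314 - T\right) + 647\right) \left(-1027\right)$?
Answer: $-1714128$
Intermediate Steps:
$T = 10$ ($T = 2 \cdot 5 = 10$)
$\left(1001 + 1100\right) \left(-351\right) + \left(\left(314 - T\right) + 647\right) \left(-1027\right) = \left(1001 + 1100\right) \left(-351\right) + \left(\left(314 - 10\right) + 647\right) \left(-1027\right) = 2101 \left(-351\right) + \left(\left(314 - 10\right) + 647\right) \left(-1027\right) = -737451 + \left(304 + 647\right) \left(-1027\right) = -737451 + 951 \left(-1027\right) = -737451 - 976677 = -1714128$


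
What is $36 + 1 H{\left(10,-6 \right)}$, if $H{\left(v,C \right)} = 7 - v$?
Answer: $33$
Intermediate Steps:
$36 + 1 H{\left(10,-6 \right)} = 36 + 1 \left(7 - 10\right) = 36 + 1 \left(-3\right) = 36 - 3 = 33$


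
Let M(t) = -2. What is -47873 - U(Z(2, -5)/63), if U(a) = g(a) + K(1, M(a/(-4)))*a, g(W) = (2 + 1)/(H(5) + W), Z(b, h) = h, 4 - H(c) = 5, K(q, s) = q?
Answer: -205075685/4284 ≈ -47870.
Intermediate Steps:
H(c) = -1 (H(c) = 4 - 1*5 = 4 - 5 = -1)
g(W) = 3/(-1 + W) (g(W) = (2 + 1)/(-1 + W) = 3/(-1 + W))
U(a) = a + 3/(-1 + a) (U(a) = 3/(-1 + a) + 1*a = 3/(-1 + a) + a = a + 3/(-1 + a))
-47873 - U(Z(2, -5)/63) = -47873 - (3 + (-5/63)*(-1 - 5/63))/(-1 - 5/63) = -47873 - (3 + (-5*1/63)*(-1 - 5*1/63))/(-1 - 5*1/63) = -47873 - (3 - 5*(-1 - 5/63)/63)/(-1 - 5/63) = -47873 - (3 - 5/63*(-68/63))/(-68/63) = -47873 - (-63)*(3 + 340/3969)/68 = -47873 - (-63)*12247/(68*3969) = -47873 - 1*(-12247/4284) = -47873 + 12247/4284 = -205075685/4284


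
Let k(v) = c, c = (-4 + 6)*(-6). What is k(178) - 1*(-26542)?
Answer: 26530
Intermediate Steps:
c = -12 (c = 2*(-6) = -12)
k(v) = -12
k(178) - 1*(-26542) = -12 - 1*(-26542) = -12 + 26542 = 26530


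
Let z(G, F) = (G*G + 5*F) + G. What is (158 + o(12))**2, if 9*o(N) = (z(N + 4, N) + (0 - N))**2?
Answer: 10779007684/81 ≈ 1.3307e+8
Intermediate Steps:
z(G, F) = G + G**2 + 5*F (z(G, F) = (G**2 + 5*F) + G = G + G**2 + 5*F)
o(N) = (4 + (4 + N)**2 + 5*N)**2/9 (o(N) = (((N + 4) + (N + 4)**2 + 5*N) + (0 - N))**2/9 = (((4 + N) + (4 + N)**2 + 5*N) - N)**2/9 = ((4 + (4 + N)**2 + 6*N) - N)**2/9 = (4 + (4 + N)**2 + 5*N)**2/9)
(158 + o(12))**2 = (158 + (4 + (4 + 12)**2 + 5*12)**2/9)**2 = (158 + (4 + 16**2 + 60)**2/9)**2 = (158 + (4 + 256 + 60)**2/9)**2 = (158 + (1/9)*320**2)**2 = (158 + (1/9)*102400)**2 = (158 + 102400/9)**2 = (103822/9)**2 = 10779007684/81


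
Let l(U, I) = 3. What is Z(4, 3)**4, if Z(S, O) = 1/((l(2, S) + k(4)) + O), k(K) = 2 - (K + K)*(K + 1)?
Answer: 1/1048576 ≈ 9.5367e-7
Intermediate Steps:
k(K) = 2 - 2*K*(1 + K)
Z(S, O) = 1/(-35 + O) (Z(S, O) = 1/((3 + (2 - 2*4 - 2*4**2)) + O) = 1/((3 + (2 - 8 - 2*16)) + O) = 1/((3 + (2 - 8 - 32)) + O) = 1/((3 - 38) + O) = 1/(-35 + O))
Z(4, 3)**4 = (1/(-35 + 3))**4 = (1/(-32))**4 = (-1/32)**4 = 1/1048576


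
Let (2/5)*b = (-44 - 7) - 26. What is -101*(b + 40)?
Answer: 30805/2 ≈ 15403.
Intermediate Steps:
b = -385/2 (b = 5*((-44 - 7) - 26)/2 = 5*(-51 - 26)/2 = (5/2)*(-77) = -385/2 ≈ -192.50)
-101*(b + 40) = -101*(-385/2 + 40) = -101*(-305/2) = 30805/2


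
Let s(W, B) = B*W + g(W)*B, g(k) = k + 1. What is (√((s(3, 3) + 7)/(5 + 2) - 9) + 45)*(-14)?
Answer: -630 - 14*I*√5 ≈ -630.0 - 31.305*I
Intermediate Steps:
g(k) = 1 + k
s(W, B) = B*W + B*(1 + W) (s(W, B) = B*W + (1 + W)*B = B*W + B*(1 + W))
(√((s(3, 3) + 7)/(5 + 2) - 9) + 45)*(-14) = (√((3*(1 + 2*3) + 7)/(5 + 2) - 9) + 45)*(-14) = (√((3*(1 + 6) + 7)/7 - 9) + 45)*(-14) = (√((3*7 + 7)*(⅐) - 9) + 45)*(-14) = (√((21 + 7)*(⅐) - 9) + 45)*(-14) = (√(28*(⅐) - 9) + 45)*(-14) = (√(4 - 9) + 45)*(-14) = (√(-5) + 45)*(-14) = (I*√5 + 45)*(-14) = (45 + I*√5)*(-14) = -630 - 14*I*√5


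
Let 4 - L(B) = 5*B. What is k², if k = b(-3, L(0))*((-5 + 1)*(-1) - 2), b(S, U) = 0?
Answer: 0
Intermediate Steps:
L(B) = 4 - 5*B
k = 0 (k = 0*((-5 + 1)*(-1) - 2) = 0*(-4*(-1) - 2) = 0*(4 - 2) = 0*2 = 0)
k² = 0² = 0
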